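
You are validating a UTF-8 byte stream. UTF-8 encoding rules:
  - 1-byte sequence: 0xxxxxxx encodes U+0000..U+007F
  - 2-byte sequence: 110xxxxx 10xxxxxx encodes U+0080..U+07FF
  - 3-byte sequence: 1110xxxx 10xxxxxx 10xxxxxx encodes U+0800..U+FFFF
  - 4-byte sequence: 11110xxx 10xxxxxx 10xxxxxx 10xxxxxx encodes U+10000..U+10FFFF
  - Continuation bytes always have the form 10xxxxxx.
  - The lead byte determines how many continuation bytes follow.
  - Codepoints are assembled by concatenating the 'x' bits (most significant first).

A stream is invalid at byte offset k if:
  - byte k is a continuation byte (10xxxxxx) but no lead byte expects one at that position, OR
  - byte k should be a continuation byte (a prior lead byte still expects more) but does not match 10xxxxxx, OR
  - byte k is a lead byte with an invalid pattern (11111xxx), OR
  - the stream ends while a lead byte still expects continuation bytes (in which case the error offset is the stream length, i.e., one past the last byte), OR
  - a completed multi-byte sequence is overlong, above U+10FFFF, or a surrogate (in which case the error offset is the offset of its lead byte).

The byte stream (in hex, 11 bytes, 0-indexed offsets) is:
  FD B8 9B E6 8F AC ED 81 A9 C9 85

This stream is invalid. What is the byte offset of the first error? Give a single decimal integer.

Byte[0]=FD: INVALID lead byte (not 0xxx/110x/1110/11110)

Answer: 0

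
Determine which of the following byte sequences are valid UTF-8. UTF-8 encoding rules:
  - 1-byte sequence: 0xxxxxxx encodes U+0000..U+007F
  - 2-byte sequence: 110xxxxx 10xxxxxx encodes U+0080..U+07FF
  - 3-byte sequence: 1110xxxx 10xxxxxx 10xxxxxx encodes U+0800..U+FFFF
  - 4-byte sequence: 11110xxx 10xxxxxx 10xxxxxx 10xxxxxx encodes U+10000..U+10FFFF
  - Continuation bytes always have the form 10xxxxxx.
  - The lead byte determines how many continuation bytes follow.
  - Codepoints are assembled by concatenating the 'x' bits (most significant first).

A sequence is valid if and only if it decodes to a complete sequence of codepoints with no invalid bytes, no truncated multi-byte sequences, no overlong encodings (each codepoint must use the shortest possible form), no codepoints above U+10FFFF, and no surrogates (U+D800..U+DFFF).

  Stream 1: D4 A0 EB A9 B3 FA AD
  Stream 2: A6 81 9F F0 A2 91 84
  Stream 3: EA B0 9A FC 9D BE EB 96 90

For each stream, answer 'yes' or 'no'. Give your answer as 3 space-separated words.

Answer: no no no

Derivation:
Stream 1: error at byte offset 5. INVALID
Stream 2: error at byte offset 0. INVALID
Stream 3: error at byte offset 3. INVALID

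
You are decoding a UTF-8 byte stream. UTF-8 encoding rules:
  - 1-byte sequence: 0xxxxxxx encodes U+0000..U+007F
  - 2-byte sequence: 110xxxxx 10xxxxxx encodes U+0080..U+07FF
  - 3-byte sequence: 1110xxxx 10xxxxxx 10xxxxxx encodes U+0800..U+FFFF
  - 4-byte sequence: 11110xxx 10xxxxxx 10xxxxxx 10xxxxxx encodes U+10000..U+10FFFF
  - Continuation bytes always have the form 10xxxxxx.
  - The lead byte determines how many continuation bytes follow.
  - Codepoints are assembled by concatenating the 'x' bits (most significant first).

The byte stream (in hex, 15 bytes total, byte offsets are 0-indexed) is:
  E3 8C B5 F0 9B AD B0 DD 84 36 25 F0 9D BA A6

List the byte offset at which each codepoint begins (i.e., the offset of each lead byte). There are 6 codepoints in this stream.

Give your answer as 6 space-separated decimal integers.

Answer: 0 3 7 9 10 11

Derivation:
Byte[0]=E3: 3-byte lead, need 2 cont bytes. acc=0x3
Byte[1]=8C: continuation. acc=(acc<<6)|0x0C=0xCC
Byte[2]=B5: continuation. acc=(acc<<6)|0x35=0x3335
Completed: cp=U+3335 (starts at byte 0)
Byte[3]=F0: 4-byte lead, need 3 cont bytes. acc=0x0
Byte[4]=9B: continuation. acc=(acc<<6)|0x1B=0x1B
Byte[5]=AD: continuation. acc=(acc<<6)|0x2D=0x6ED
Byte[6]=B0: continuation. acc=(acc<<6)|0x30=0x1BB70
Completed: cp=U+1BB70 (starts at byte 3)
Byte[7]=DD: 2-byte lead, need 1 cont bytes. acc=0x1D
Byte[8]=84: continuation. acc=(acc<<6)|0x04=0x744
Completed: cp=U+0744 (starts at byte 7)
Byte[9]=36: 1-byte ASCII. cp=U+0036
Byte[10]=25: 1-byte ASCII. cp=U+0025
Byte[11]=F0: 4-byte lead, need 3 cont bytes. acc=0x0
Byte[12]=9D: continuation. acc=(acc<<6)|0x1D=0x1D
Byte[13]=BA: continuation. acc=(acc<<6)|0x3A=0x77A
Byte[14]=A6: continuation. acc=(acc<<6)|0x26=0x1DEA6
Completed: cp=U+1DEA6 (starts at byte 11)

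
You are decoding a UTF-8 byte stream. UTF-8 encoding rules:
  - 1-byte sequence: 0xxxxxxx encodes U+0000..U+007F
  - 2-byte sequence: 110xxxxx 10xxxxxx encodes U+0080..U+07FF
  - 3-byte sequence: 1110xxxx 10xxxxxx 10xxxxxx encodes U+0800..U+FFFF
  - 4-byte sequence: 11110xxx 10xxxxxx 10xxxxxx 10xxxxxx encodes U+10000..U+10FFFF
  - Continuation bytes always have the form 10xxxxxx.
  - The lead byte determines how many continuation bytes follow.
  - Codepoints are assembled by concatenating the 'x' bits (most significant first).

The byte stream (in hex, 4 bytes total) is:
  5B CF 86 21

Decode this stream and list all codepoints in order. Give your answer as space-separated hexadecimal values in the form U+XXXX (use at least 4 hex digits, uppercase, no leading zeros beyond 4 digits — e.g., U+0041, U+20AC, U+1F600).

Answer: U+005B U+03C6 U+0021

Derivation:
Byte[0]=5B: 1-byte ASCII. cp=U+005B
Byte[1]=CF: 2-byte lead, need 1 cont bytes. acc=0xF
Byte[2]=86: continuation. acc=(acc<<6)|0x06=0x3C6
Completed: cp=U+03C6 (starts at byte 1)
Byte[3]=21: 1-byte ASCII. cp=U+0021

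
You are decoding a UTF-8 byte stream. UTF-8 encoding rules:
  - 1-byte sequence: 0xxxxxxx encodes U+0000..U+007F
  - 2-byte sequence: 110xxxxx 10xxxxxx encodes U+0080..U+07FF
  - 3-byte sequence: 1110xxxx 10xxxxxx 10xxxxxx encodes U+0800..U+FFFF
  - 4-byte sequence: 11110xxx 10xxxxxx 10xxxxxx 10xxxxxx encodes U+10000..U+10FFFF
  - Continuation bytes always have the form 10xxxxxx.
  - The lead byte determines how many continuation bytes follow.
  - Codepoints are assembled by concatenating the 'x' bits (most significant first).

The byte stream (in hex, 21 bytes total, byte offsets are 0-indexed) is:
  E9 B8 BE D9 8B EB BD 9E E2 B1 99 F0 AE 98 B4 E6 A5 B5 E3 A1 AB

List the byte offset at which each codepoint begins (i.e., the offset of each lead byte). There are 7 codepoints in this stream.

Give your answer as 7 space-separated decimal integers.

Byte[0]=E9: 3-byte lead, need 2 cont bytes. acc=0x9
Byte[1]=B8: continuation. acc=(acc<<6)|0x38=0x278
Byte[2]=BE: continuation. acc=(acc<<6)|0x3E=0x9E3E
Completed: cp=U+9E3E (starts at byte 0)
Byte[3]=D9: 2-byte lead, need 1 cont bytes. acc=0x19
Byte[4]=8B: continuation. acc=(acc<<6)|0x0B=0x64B
Completed: cp=U+064B (starts at byte 3)
Byte[5]=EB: 3-byte lead, need 2 cont bytes. acc=0xB
Byte[6]=BD: continuation. acc=(acc<<6)|0x3D=0x2FD
Byte[7]=9E: continuation. acc=(acc<<6)|0x1E=0xBF5E
Completed: cp=U+BF5E (starts at byte 5)
Byte[8]=E2: 3-byte lead, need 2 cont bytes. acc=0x2
Byte[9]=B1: continuation. acc=(acc<<6)|0x31=0xB1
Byte[10]=99: continuation. acc=(acc<<6)|0x19=0x2C59
Completed: cp=U+2C59 (starts at byte 8)
Byte[11]=F0: 4-byte lead, need 3 cont bytes. acc=0x0
Byte[12]=AE: continuation. acc=(acc<<6)|0x2E=0x2E
Byte[13]=98: continuation. acc=(acc<<6)|0x18=0xB98
Byte[14]=B4: continuation. acc=(acc<<6)|0x34=0x2E634
Completed: cp=U+2E634 (starts at byte 11)
Byte[15]=E6: 3-byte lead, need 2 cont bytes. acc=0x6
Byte[16]=A5: continuation. acc=(acc<<6)|0x25=0x1A5
Byte[17]=B5: continuation. acc=(acc<<6)|0x35=0x6975
Completed: cp=U+6975 (starts at byte 15)
Byte[18]=E3: 3-byte lead, need 2 cont bytes. acc=0x3
Byte[19]=A1: continuation. acc=(acc<<6)|0x21=0xE1
Byte[20]=AB: continuation. acc=(acc<<6)|0x2B=0x386B
Completed: cp=U+386B (starts at byte 18)

Answer: 0 3 5 8 11 15 18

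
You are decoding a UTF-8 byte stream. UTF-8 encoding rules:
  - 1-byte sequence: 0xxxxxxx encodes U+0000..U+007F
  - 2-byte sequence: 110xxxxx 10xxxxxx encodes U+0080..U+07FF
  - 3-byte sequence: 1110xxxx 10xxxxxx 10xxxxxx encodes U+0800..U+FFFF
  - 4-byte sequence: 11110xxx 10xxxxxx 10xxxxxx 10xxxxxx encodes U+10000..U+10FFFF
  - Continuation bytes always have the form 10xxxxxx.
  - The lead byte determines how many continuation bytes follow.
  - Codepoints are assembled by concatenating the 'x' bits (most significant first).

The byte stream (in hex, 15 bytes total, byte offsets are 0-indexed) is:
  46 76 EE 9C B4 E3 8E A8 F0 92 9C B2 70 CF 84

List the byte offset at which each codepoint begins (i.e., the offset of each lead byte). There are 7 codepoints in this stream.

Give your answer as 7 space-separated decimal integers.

Byte[0]=46: 1-byte ASCII. cp=U+0046
Byte[1]=76: 1-byte ASCII. cp=U+0076
Byte[2]=EE: 3-byte lead, need 2 cont bytes. acc=0xE
Byte[3]=9C: continuation. acc=(acc<<6)|0x1C=0x39C
Byte[4]=B4: continuation. acc=(acc<<6)|0x34=0xE734
Completed: cp=U+E734 (starts at byte 2)
Byte[5]=E3: 3-byte lead, need 2 cont bytes. acc=0x3
Byte[6]=8E: continuation. acc=(acc<<6)|0x0E=0xCE
Byte[7]=A8: continuation. acc=(acc<<6)|0x28=0x33A8
Completed: cp=U+33A8 (starts at byte 5)
Byte[8]=F0: 4-byte lead, need 3 cont bytes. acc=0x0
Byte[9]=92: continuation. acc=(acc<<6)|0x12=0x12
Byte[10]=9C: continuation. acc=(acc<<6)|0x1C=0x49C
Byte[11]=B2: continuation. acc=(acc<<6)|0x32=0x12732
Completed: cp=U+12732 (starts at byte 8)
Byte[12]=70: 1-byte ASCII. cp=U+0070
Byte[13]=CF: 2-byte lead, need 1 cont bytes. acc=0xF
Byte[14]=84: continuation. acc=(acc<<6)|0x04=0x3C4
Completed: cp=U+03C4 (starts at byte 13)

Answer: 0 1 2 5 8 12 13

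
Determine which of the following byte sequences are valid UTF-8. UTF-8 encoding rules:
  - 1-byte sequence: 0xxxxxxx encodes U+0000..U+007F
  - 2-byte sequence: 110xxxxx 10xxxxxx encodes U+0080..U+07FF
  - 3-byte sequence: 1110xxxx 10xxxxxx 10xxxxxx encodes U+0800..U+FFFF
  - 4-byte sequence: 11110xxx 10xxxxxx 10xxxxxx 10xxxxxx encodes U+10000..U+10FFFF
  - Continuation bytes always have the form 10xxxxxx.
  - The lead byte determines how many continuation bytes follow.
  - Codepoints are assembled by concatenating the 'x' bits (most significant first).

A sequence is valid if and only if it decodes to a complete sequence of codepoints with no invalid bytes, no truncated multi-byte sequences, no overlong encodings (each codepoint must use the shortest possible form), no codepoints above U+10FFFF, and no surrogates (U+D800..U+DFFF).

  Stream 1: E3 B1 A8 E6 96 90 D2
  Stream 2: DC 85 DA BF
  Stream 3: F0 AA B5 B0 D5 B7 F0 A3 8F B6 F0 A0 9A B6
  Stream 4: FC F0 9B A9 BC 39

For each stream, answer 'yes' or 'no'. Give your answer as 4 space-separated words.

Stream 1: error at byte offset 7. INVALID
Stream 2: decodes cleanly. VALID
Stream 3: decodes cleanly. VALID
Stream 4: error at byte offset 0. INVALID

Answer: no yes yes no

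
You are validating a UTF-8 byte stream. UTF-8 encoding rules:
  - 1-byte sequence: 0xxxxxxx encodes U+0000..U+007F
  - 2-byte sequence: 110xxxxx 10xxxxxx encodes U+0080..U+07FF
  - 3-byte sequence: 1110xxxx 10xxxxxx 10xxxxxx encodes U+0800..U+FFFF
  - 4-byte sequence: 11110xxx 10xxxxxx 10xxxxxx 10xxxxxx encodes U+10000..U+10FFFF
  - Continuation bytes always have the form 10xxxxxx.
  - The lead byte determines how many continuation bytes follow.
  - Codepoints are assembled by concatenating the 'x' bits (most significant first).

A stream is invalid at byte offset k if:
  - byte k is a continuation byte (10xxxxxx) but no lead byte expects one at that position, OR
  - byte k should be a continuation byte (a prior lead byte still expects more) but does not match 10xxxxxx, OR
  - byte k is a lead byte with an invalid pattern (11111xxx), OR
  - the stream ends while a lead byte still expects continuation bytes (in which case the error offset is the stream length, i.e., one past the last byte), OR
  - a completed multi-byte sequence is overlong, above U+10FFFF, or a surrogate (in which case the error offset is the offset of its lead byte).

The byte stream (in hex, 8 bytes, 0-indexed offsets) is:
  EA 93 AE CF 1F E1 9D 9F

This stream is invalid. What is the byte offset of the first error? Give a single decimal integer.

Answer: 4

Derivation:
Byte[0]=EA: 3-byte lead, need 2 cont bytes. acc=0xA
Byte[1]=93: continuation. acc=(acc<<6)|0x13=0x293
Byte[2]=AE: continuation. acc=(acc<<6)|0x2E=0xA4EE
Completed: cp=U+A4EE (starts at byte 0)
Byte[3]=CF: 2-byte lead, need 1 cont bytes. acc=0xF
Byte[4]=1F: expected 10xxxxxx continuation. INVALID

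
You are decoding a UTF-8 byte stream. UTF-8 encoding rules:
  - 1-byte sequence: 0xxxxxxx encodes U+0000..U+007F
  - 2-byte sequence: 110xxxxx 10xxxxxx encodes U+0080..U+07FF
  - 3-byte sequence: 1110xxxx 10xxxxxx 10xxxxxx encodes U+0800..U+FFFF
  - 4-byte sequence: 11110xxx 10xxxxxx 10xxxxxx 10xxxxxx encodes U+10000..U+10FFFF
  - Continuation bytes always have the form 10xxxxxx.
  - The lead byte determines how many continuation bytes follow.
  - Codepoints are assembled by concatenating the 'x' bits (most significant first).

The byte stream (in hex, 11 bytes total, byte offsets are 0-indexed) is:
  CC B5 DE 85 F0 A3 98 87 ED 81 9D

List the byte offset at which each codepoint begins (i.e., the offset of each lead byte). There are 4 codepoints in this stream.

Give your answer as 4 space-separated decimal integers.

Byte[0]=CC: 2-byte lead, need 1 cont bytes. acc=0xC
Byte[1]=B5: continuation. acc=(acc<<6)|0x35=0x335
Completed: cp=U+0335 (starts at byte 0)
Byte[2]=DE: 2-byte lead, need 1 cont bytes. acc=0x1E
Byte[3]=85: continuation. acc=(acc<<6)|0x05=0x785
Completed: cp=U+0785 (starts at byte 2)
Byte[4]=F0: 4-byte lead, need 3 cont bytes. acc=0x0
Byte[5]=A3: continuation. acc=(acc<<6)|0x23=0x23
Byte[6]=98: continuation. acc=(acc<<6)|0x18=0x8D8
Byte[7]=87: continuation. acc=(acc<<6)|0x07=0x23607
Completed: cp=U+23607 (starts at byte 4)
Byte[8]=ED: 3-byte lead, need 2 cont bytes. acc=0xD
Byte[9]=81: continuation. acc=(acc<<6)|0x01=0x341
Byte[10]=9D: continuation. acc=(acc<<6)|0x1D=0xD05D
Completed: cp=U+D05D (starts at byte 8)

Answer: 0 2 4 8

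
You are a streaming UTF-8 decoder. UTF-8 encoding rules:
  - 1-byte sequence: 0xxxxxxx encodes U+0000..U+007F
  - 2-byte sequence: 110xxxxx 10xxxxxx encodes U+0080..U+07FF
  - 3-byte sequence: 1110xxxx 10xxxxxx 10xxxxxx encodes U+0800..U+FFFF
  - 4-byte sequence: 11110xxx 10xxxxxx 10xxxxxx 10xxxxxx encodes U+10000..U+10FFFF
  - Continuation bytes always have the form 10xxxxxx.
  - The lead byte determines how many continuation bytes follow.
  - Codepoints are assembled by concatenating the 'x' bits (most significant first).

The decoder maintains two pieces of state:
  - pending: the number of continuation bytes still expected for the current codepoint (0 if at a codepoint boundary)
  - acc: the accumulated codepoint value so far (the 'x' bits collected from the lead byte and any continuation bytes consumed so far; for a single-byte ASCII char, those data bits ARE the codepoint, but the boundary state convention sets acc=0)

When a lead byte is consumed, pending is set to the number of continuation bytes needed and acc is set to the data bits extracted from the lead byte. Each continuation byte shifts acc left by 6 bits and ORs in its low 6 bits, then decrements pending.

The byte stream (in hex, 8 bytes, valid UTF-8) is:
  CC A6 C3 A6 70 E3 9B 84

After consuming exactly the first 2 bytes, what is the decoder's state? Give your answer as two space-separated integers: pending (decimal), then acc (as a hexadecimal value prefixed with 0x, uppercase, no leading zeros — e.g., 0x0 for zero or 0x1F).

Answer: 0 0x326

Derivation:
Byte[0]=CC: 2-byte lead. pending=1, acc=0xC
Byte[1]=A6: continuation. acc=(acc<<6)|0x26=0x326, pending=0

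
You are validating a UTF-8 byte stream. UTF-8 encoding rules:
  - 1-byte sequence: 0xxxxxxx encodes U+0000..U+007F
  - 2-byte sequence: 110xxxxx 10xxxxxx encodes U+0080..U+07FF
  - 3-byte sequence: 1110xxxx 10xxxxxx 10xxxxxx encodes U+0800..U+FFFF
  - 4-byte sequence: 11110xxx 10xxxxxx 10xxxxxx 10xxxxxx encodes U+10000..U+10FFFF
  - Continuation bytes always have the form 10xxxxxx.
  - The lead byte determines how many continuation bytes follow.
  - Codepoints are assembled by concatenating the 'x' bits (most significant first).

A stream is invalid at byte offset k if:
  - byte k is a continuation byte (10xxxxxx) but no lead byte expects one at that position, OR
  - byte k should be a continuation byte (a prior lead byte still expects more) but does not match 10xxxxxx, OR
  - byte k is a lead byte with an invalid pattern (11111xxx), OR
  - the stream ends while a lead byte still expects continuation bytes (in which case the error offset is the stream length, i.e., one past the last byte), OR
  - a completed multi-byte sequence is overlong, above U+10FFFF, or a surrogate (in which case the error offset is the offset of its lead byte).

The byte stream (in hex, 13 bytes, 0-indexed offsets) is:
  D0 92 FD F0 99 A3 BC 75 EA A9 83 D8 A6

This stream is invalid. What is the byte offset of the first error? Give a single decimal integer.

Byte[0]=D0: 2-byte lead, need 1 cont bytes. acc=0x10
Byte[1]=92: continuation. acc=(acc<<6)|0x12=0x412
Completed: cp=U+0412 (starts at byte 0)
Byte[2]=FD: INVALID lead byte (not 0xxx/110x/1110/11110)

Answer: 2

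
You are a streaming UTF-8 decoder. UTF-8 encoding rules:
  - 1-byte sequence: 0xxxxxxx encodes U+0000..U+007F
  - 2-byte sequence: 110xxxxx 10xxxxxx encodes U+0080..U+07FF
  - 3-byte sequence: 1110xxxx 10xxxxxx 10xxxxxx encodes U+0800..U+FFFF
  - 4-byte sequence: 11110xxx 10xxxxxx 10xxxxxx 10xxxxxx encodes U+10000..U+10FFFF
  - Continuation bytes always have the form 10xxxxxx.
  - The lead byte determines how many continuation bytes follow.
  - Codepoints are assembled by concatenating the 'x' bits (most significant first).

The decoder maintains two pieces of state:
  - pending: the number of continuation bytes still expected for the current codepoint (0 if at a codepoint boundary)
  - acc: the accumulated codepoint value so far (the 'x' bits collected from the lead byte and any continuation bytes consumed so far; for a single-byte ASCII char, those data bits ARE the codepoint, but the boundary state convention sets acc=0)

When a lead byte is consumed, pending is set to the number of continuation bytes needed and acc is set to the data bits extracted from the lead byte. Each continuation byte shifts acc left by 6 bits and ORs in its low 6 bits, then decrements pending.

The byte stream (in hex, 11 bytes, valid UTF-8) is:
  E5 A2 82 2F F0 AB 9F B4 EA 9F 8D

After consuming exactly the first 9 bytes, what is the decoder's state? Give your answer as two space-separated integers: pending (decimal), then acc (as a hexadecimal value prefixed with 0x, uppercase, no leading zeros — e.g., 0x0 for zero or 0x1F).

Byte[0]=E5: 3-byte lead. pending=2, acc=0x5
Byte[1]=A2: continuation. acc=(acc<<6)|0x22=0x162, pending=1
Byte[2]=82: continuation. acc=(acc<<6)|0x02=0x5882, pending=0
Byte[3]=2F: 1-byte. pending=0, acc=0x0
Byte[4]=F0: 4-byte lead. pending=3, acc=0x0
Byte[5]=AB: continuation. acc=(acc<<6)|0x2B=0x2B, pending=2
Byte[6]=9F: continuation. acc=(acc<<6)|0x1F=0xADF, pending=1
Byte[7]=B4: continuation. acc=(acc<<6)|0x34=0x2B7F4, pending=0
Byte[8]=EA: 3-byte lead. pending=2, acc=0xA

Answer: 2 0xA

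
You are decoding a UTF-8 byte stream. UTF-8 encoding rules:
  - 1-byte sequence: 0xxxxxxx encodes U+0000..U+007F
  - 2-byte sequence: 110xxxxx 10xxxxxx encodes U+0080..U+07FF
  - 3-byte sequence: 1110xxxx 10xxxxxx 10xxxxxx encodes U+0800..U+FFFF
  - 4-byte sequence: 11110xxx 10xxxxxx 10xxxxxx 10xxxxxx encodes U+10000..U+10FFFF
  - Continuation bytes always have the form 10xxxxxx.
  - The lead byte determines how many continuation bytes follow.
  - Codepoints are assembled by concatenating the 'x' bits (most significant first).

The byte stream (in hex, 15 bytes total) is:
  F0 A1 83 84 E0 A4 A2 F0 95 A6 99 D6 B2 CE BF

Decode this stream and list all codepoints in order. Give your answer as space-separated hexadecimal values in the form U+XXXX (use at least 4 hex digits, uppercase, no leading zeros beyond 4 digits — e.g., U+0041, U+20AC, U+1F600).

Byte[0]=F0: 4-byte lead, need 3 cont bytes. acc=0x0
Byte[1]=A1: continuation. acc=(acc<<6)|0x21=0x21
Byte[2]=83: continuation. acc=(acc<<6)|0x03=0x843
Byte[3]=84: continuation. acc=(acc<<6)|0x04=0x210C4
Completed: cp=U+210C4 (starts at byte 0)
Byte[4]=E0: 3-byte lead, need 2 cont bytes. acc=0x0
Byte[5]=A4: continuation. acc=(acc<<6)|0x24=0x24
Byte[6]=A2: continuation. acc=(acc<<6)|0x22=0x922
Completed: cp=U+0922 (starts at byte 4)
Byte[7]=F0: 4-byte lead, need 3 cont bytes. acc=0x0
Byte[8]=95: continuation. acc=(acc<<6)|0x15=0x15
Byte[9]=A6: continuation. acc=(acc<<6)|0x26=0x566
Byte[10]=99: continuation. acc=(acc<<6)|0x19=0x15999
Completed: cp=U+15999 (starts at byte 7)
Byte[11]=D6: 2-byte lead, need 1 cont bytes. acc=0x16
Byte[12]=B2: continuation. acc=(acc<<6)|0x32=0x5B2
Completed: cp=U+05B2 (starts at byte 11)
Byte[13]=CE: 2-byte lead, need 1 cont bytes. acc=0xE
Byte[14]=BF: continuation. acc=(acc<<6)|0x3F=0x3BF
Completed: cp=U+03BF (starts at byte 13)

Answer: U+210C4 U+0922 U+15999 U+05B2 U+03BF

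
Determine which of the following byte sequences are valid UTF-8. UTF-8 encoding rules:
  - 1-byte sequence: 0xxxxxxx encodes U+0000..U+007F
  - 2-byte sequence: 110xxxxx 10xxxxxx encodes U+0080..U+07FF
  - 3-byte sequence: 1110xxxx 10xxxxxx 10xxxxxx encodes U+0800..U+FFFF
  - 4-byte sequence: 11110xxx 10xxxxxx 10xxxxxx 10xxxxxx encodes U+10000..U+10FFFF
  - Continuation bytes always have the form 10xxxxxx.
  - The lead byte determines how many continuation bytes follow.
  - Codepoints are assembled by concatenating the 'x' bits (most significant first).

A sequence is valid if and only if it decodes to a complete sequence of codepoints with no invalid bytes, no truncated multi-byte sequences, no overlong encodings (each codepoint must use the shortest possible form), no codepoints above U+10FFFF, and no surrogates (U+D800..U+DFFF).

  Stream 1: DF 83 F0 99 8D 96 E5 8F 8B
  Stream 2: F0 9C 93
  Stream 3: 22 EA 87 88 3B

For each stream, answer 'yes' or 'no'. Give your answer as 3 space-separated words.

Answer: yes no yes

Derivation:
Stream 1: decodes cleanly. VALID
Stream 2: error at byte offset 3. INVALID
Stream 3: decodes cleanly. VALID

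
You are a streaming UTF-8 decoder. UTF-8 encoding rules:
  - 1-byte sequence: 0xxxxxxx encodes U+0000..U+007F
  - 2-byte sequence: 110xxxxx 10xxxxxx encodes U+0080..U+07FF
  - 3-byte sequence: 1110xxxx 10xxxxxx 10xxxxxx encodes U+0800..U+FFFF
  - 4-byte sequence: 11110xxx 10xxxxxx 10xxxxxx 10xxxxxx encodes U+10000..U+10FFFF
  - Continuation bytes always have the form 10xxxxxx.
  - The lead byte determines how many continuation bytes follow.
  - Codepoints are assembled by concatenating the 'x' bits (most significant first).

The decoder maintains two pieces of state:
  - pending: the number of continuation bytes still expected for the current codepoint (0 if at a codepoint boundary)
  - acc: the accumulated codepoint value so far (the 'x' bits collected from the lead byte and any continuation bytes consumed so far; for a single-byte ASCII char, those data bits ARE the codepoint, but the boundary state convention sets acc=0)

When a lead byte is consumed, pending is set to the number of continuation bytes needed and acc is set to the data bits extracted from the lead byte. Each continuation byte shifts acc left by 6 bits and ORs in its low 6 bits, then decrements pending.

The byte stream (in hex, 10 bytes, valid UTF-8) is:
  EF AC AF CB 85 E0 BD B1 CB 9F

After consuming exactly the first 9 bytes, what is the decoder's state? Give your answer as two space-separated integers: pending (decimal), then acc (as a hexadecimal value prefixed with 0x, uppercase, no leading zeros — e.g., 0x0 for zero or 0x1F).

Answer: 1 0xB

Derivation:
Byte[0]=EF: 3-byte lead. pending=2, acc=0xF
Byte[1]=AC: continuation. acc=(acc<<6)|0x2C=0x3EC, pending=1
Byte[2]=AF: continuation. acc=(acc<<6)|0x2F=0xFB2F, pending=0
Byte[3]=CB: 2-byte lead. pending=1, acc=0xB
Byte[4]=85: continuation. acc=(acc<<6)|0x05=0x2C5, pending=0
Byte[5]=E0: 3-byte lead. pending=2, acc=0x0
Byte[6]=BD: continuation. acc=(acc<<6)|0x3D=0x3D, pending=1
Byte[7]=B1: continuation. acc=(acc<<6)|0x31=0xF71, pending=0
Byte[8]=CB: 2-byte lead. pending=1, acc=0xB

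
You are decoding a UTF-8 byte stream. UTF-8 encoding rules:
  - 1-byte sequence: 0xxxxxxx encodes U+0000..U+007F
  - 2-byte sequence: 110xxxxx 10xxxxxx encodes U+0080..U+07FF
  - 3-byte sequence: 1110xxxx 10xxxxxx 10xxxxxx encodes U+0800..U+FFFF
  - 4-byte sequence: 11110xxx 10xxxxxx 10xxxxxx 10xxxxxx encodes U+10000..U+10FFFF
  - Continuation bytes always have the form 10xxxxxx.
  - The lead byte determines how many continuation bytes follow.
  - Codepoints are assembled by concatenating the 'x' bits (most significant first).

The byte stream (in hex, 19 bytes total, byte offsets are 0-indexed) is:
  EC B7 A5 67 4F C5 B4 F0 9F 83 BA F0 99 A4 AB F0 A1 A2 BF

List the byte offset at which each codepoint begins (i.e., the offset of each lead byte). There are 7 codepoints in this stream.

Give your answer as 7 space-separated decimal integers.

Answer: 0 3 4 5 7 11 15

Derivation:
Byte[0]=EC: 3-byte lead, need 2 cont bytes. acc=0xC
Byte[1]=B7: continuation. acc=(acc<<6)|0x37=0x337
Byte[2]=A5: continuation. acc=(acc<<6)|0x25=0xCDE5
Completed: cp=U+CDE5 (starts at byte 0)
Byte[3]=67: 1-byte ASCII. cp=U+0067
Byte[4]=4F: 1-byte ASCII. cp=U+004F
Byte[5]=C5: 2-byte lead, need 1 cont bytes. acc=0x5
Byte[6]=B4: continuation. acc=(acc<<6)|0x34=0x174
Completed: cp=U+0174 (starts at byte 5)
Byte[7]=F0: 4-byte lead, need 3 cont bytes. acc=0x0
Byte[8]=9F: continuation. acc=(acc<<6)|0x1F=0x1F
Byte[9]=83: continuation. acc=(acc<<6)|0x03=0x7C3
Byte[10]=BA: continuation. acc=(acc<<6)|0x3A=0x1F0FA
Completed: cp=U+1F0FA (starts at byte 7)
Byte[11]=F0: 4-byte lead, need 3 cont bytes. acc=0x0
Byte[12]=99: continuation. acc=(acc<<6)|0x19=0x19
Byte[13]=A4: continuation. acc=(acc<<6)|0x24=0x664
Byte[14]=AB: continuation. acc=(acc<<6)|0x2B=0x1992B
Completed: cp=U+1992B (starts at byte 11)
Byte[15]=F0: 4-byte lead, need 3 cont bytes. acc=0x0
Byte[16]=A1: continuation. acc=(acc<<6)|0x21=0x21
Byte[17]=A2: continuation. acc=(acc<<6)|0x22=0x862
Byte[18]=BF: continuation. acc=(acc<<6)|0x3F=0x218BF
Completed: cp=U+218BF (starts at byte 15)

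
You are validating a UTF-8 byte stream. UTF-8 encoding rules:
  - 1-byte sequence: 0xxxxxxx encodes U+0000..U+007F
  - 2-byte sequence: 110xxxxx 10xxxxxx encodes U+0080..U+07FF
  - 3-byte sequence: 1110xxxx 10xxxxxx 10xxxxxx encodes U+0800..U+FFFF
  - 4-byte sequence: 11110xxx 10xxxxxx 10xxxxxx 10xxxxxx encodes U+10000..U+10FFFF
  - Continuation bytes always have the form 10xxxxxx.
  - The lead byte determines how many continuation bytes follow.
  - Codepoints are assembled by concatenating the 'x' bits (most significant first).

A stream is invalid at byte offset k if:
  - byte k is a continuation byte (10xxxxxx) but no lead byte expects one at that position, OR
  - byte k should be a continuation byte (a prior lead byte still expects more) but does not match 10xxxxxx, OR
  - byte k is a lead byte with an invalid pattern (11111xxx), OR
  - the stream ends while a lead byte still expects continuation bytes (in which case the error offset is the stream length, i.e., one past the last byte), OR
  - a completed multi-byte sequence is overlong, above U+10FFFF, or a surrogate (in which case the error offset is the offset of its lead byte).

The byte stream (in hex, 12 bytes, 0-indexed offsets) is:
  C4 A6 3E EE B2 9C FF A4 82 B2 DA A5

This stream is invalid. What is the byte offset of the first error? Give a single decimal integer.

Byte[0]=C4: 2-byte lead, need 1 cont bytes. acc=0x4
Byte[1]=A6: continuation. acc=(acc<<6)|0x26=0x126
Completed: cp=U+0126 (starts at byte 0)
Byte[2]=3E: 1-byte ASCII. cp=U+003E
Byte[3]=EE: 3-byte lead, need 2 cont bytes. acc=0xE
Byte[4]=B2: continuation. acc=(acc<<6)|0x32=0x3B2
Byte[5]=9C: continuation. acc=(acc<<6)|0x1C=0xEC9C
Completed: cp=U+EC9C (starts at byte 3)
Byte[6]=FF: INVALID lead byte (not 0xxx/110x/1110/11110)

Answer: 6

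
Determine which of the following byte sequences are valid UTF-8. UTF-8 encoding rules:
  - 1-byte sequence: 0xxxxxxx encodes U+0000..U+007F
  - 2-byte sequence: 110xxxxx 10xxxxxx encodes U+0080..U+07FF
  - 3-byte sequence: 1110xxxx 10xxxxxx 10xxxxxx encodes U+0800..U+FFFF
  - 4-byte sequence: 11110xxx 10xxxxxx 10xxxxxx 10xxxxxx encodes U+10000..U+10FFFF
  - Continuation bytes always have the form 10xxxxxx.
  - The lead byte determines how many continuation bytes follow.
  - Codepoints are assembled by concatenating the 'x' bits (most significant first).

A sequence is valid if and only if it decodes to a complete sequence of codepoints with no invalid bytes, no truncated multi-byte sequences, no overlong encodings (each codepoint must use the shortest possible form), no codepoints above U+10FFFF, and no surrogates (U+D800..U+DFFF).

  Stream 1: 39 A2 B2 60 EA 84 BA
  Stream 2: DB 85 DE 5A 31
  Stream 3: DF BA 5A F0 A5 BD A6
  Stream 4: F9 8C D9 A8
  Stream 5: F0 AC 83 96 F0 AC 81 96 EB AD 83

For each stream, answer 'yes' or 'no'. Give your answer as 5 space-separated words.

Stream 1: error at byte offset 1. INVALID
Stream 2: error at byte offset 3. INVALID
Stream 3: decodes cleanly. VALID
Stream 4: error at byte offset 0. INVALID
Stream 5: decodes cleanly. VALID

Answer: no no yes no yes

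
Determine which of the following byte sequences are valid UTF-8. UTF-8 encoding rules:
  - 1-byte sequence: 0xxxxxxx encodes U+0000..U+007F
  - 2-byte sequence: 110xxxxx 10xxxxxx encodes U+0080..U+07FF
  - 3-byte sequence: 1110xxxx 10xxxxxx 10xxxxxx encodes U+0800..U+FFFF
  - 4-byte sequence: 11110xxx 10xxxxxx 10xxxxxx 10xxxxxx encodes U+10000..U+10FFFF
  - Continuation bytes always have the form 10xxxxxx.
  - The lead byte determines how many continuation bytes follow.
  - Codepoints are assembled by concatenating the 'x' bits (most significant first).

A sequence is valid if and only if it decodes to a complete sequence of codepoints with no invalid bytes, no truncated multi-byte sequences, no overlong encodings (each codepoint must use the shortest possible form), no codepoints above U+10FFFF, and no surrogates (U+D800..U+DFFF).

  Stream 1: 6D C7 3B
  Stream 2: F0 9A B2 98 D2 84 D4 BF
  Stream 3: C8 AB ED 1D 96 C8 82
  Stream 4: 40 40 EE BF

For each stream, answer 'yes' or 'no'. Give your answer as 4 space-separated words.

Answer: no yes no no

Derivation:
Stream 1: error at byte offset 2. INVALID
Stream 2: decodes cleanly. VALID
Stream 3: error at byte offset 3. INVALID
Stream 4: error at byte offset 4. INVALID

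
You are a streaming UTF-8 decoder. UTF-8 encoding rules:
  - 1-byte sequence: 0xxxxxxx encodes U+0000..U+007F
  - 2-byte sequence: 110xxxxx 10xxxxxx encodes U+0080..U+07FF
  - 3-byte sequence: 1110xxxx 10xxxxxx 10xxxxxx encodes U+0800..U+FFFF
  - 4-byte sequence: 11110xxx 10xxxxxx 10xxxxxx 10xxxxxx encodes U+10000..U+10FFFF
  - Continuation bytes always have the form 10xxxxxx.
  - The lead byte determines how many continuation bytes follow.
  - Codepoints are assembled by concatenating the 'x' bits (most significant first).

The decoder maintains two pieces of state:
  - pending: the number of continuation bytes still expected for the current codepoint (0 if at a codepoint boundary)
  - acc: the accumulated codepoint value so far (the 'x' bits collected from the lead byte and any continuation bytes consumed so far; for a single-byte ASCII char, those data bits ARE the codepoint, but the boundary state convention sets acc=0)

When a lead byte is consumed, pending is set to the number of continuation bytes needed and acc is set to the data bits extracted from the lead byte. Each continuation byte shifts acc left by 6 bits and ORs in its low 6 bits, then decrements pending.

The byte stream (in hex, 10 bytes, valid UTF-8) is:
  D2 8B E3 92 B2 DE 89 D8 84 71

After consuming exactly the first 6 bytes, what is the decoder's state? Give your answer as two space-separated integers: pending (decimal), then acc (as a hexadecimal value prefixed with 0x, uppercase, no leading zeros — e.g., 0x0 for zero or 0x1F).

Byte[0]=D2: 2-byte lead. pending=1, acc=0x12
Byte[1]=8B: continuation. acc=(acc<<6)|0x0B=0x48B, pending=0
Byte[2]=E3: 3-byte lead. pending=2, acc=0x3
Byte[3]=92: continuation. acc=(acc<<6)|0x12=0xD2, pending=1
Byte[4]=B2: continuation. acc=(acc<<6)|0x32=0x34B2, pending=0
Byte[5]=DE: 2-byte lead. pending=1, acc=0x1E

Answer: 1 0x1E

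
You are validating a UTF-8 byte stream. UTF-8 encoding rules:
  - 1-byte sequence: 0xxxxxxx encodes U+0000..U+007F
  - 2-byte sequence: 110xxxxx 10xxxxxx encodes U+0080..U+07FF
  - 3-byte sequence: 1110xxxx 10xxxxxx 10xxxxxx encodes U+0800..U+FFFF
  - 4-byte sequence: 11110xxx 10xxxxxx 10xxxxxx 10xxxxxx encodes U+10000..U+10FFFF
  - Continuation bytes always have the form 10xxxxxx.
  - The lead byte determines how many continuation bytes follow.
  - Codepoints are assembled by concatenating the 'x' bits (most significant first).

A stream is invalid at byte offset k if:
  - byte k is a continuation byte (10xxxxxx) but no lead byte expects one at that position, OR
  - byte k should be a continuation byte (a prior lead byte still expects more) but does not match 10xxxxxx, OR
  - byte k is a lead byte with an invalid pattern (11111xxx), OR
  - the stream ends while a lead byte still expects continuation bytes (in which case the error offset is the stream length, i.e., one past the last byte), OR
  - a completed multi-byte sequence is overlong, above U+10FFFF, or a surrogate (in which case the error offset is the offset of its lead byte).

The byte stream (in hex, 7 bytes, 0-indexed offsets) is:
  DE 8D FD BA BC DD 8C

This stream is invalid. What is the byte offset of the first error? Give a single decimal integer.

Answer: 2

Derivation:
Byte[0]=DE: 2-byte lead, need 1 cont bytes. acc=0x1E
Byte[1]=8D: continuation. acc=(acc<<6)|0x0D=0x78D
Completed: cp=U+078D (starts at byte 0)
Byte[2]=FD: INVALID lead byte (not 0xxx/110x/1110/11110)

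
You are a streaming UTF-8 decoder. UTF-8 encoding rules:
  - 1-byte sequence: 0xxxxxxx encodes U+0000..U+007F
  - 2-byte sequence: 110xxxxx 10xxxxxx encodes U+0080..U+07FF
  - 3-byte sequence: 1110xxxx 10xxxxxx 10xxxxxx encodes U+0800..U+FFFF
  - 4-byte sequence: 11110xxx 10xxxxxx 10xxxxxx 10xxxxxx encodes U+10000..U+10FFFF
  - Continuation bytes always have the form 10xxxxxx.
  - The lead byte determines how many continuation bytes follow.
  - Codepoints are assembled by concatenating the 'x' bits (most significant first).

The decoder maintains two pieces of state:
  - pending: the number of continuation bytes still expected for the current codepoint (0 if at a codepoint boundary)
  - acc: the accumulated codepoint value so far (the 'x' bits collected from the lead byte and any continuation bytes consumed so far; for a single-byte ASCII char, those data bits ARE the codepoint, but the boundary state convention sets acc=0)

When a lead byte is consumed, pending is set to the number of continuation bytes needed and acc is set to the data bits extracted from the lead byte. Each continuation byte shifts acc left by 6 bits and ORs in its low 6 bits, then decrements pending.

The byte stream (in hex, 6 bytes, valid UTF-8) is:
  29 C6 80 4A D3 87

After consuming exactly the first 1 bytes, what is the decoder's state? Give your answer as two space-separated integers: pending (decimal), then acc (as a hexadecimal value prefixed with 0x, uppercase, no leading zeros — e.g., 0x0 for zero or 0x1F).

Answer: 0 0x0

Derivation:
Byte[0]=29: 1-byte. pending=0, acc=0x0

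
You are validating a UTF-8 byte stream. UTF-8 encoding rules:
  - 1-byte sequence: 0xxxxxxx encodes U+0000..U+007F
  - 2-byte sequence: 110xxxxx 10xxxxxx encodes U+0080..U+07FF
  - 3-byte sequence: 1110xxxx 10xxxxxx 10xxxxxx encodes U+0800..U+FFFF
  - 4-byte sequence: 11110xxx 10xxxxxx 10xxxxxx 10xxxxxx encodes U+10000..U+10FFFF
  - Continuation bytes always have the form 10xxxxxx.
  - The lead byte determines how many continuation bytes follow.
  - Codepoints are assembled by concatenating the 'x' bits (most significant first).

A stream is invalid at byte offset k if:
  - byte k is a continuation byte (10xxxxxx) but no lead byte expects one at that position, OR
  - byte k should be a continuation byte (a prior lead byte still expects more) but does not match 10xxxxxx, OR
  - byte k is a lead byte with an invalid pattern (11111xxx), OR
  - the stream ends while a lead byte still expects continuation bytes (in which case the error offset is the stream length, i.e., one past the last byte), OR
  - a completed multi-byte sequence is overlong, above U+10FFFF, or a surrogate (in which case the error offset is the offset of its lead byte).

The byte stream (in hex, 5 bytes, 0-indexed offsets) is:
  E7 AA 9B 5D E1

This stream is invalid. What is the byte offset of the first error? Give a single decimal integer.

Answer: 5

Derivation:
Byte[0]=E7: 3-byte lead, need 2 cont bytes. acc=0x7
Byte[1]=AA: continuation. acc=(acc<<6)|0x2A=0x1EA
Byte[2]=9B: continuation. acc=(acc<<6)|0x1B=0x7A9B
Completed: cp=U+7A9B (starts at byte 0)
Byte[3]=5D: 1-byte ASCII. cp=U+005D
Byte[4]=E1: 3-byte lead, need 2 cont bytes. acc=0x1
Byte[5]: stream ended, expected continuation. INVALID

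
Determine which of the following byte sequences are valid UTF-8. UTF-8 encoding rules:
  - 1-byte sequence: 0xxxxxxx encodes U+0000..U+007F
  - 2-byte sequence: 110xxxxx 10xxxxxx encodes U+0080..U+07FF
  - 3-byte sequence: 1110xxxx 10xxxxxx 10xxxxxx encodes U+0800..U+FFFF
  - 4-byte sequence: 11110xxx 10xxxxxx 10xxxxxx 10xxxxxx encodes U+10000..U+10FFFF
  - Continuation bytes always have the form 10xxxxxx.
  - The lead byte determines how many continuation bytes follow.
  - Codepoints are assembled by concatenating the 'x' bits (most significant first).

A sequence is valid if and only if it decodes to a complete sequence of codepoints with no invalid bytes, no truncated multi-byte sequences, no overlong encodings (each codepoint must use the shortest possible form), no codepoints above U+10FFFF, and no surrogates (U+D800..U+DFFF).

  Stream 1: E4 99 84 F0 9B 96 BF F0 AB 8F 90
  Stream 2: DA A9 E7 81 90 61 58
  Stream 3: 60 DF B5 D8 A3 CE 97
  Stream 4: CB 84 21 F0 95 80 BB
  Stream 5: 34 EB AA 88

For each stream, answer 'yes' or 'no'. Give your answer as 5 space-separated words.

Answer: yes yes yes yes yes

Derivation:
Stream 1: decodes cleanly. VALID
Stream 2: decodes cleanly. VALID
Stream 3: decodes cleanly. VALID
Stream 4: decodes cleanly. VALID
Stream 5: decodes cleanly. VALID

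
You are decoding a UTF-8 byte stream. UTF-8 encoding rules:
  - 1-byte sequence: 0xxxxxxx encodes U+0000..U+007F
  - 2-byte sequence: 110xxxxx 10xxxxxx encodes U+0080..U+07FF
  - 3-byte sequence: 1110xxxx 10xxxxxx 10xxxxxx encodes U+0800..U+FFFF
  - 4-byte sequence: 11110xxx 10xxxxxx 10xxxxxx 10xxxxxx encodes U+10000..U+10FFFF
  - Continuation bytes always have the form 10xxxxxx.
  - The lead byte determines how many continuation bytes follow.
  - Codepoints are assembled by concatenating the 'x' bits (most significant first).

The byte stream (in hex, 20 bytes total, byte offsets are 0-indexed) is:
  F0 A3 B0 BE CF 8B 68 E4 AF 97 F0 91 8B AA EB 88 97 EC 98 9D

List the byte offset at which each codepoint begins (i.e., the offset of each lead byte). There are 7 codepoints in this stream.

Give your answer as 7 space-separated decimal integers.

Byte[0]=F0: 4-byte lead, need 3 cont bytes. acc=0x0
Byte[1]=A3: continuation. acc=(acc<<6)|0x23=0x23
Byte[2]=B0: continuation. acc=(acc<<6)|0x30=0x8F0
Byte[3]=BE: continuation. acc=(acc<<6)|0x3E=0x23C3E
Completed: cp=U+23C3E (starts at byte 0)
Byte[4]=CF: 2-byte lead, need 1 cont bytes. acc=0xF
Byte[5]=8B: continuation. acc=(acc<<6)|0x0B=0x3CB
Completed: cp=U+03CB (starts at byte 4)
Byte[6]=68: 1-byte ASCII. cp=U+0068
Byte[7]=E4: 3-byte lead, need 2 cont bytes. acc=0x4
Byte[8]=AF: continuation. acc=(acc<<6)|0x2F=0x12F
Byte[9]=97: continuation. acc=(acc<<6)|0x17=0x4BD7
Completed: cp=U+4BD7 (starts at byte 7)
Byte[10]=F0: 4-byte lead, need 3 cont bytes. acc=0x0
Byte[11]=91: continuation. acc=(acc<<6)|0x11=0x11
Byte[12]=8B: continuation. acc=(acc<<6)|0x0B=0x44B
Byte[13]=AA: continuation. acc=(acc<<6)|0x2A=0x112EA
Completed: cp=U+112EA (starts at byte 10)
Byte[14]=EB: 3-byte lead, need 2 cont bytes. acc=0xB
Byte[15]=88: continuation. acc=(acc<<6)|0x08=0x2C8
Byte[16]=97: continuation. acc=(acc<<6)|0x17=0xB217
Completed: cp=U+B217 (starts at byte 14)
Byte[17]=EC: 3-byte lead, need 2 cont bytes. acc=0xC
Byte[18]=98: continuation. acc=(acc<<6)|0x18=0x318
Byte[19]=9D: continuation. acc=(acc<<6)|0x1D=0xC61D
Completed: cp=U+C61D (starts at byte 17)

Answer: 0 4 6 7 10 14 17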